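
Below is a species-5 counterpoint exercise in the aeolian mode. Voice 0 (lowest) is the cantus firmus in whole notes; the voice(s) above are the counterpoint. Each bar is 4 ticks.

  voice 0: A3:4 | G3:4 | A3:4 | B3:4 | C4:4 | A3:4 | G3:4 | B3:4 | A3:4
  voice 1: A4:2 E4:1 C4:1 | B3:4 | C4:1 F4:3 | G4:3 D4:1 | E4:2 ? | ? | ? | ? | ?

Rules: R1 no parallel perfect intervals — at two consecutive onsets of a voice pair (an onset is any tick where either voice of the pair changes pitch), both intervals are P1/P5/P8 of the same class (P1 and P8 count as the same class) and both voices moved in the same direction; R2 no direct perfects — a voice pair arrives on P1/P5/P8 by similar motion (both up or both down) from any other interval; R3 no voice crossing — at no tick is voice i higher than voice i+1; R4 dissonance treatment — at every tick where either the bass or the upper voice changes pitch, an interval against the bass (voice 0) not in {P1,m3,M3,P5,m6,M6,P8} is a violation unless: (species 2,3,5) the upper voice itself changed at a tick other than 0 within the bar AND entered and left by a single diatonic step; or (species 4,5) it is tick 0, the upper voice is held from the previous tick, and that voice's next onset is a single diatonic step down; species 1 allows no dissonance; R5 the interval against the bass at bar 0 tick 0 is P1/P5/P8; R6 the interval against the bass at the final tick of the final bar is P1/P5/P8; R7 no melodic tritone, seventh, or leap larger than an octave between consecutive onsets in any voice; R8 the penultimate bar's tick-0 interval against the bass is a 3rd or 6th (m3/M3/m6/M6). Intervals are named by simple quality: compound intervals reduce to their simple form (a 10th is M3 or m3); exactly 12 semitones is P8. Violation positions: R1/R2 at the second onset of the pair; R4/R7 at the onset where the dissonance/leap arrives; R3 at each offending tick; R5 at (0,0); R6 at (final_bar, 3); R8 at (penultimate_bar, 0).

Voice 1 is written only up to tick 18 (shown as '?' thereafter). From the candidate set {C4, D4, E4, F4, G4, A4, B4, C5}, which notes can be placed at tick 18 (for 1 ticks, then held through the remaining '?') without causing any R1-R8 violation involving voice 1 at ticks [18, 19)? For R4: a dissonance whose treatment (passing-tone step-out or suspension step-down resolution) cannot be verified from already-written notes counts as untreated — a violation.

C4: legal
D4: violates R4
E4: legal
F4: violates R4
G4: legal
A4: legal
B4: violates R4
C5: legal

{A4, C4, C5, E4, G4}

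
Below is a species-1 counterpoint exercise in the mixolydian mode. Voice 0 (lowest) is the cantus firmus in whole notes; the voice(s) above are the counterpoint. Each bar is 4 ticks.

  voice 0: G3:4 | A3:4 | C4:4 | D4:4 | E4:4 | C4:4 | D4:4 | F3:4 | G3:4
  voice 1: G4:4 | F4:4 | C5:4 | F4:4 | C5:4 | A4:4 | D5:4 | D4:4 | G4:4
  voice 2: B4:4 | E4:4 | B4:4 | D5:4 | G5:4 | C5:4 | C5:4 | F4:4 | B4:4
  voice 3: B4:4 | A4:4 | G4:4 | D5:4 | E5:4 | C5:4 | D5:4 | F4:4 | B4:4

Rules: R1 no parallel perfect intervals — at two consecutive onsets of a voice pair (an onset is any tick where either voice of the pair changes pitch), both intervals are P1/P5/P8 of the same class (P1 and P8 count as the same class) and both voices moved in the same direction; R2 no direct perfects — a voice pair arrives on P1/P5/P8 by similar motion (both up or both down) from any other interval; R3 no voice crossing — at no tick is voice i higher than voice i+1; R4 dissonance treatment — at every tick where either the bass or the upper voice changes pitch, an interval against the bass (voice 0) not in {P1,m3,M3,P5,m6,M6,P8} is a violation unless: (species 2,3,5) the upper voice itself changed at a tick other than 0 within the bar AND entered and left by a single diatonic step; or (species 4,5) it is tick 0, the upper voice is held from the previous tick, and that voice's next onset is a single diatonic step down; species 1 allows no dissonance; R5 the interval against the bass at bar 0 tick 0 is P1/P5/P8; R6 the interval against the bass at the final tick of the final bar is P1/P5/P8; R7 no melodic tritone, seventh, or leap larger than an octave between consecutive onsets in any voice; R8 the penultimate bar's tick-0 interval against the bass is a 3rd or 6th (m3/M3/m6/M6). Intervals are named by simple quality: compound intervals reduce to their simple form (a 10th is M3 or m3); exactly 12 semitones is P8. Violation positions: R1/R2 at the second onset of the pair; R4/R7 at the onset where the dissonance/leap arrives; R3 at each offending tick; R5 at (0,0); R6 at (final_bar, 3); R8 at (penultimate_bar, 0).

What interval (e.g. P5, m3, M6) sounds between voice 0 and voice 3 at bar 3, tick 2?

P8

voice 0=D4 voice 3=D5 -> P8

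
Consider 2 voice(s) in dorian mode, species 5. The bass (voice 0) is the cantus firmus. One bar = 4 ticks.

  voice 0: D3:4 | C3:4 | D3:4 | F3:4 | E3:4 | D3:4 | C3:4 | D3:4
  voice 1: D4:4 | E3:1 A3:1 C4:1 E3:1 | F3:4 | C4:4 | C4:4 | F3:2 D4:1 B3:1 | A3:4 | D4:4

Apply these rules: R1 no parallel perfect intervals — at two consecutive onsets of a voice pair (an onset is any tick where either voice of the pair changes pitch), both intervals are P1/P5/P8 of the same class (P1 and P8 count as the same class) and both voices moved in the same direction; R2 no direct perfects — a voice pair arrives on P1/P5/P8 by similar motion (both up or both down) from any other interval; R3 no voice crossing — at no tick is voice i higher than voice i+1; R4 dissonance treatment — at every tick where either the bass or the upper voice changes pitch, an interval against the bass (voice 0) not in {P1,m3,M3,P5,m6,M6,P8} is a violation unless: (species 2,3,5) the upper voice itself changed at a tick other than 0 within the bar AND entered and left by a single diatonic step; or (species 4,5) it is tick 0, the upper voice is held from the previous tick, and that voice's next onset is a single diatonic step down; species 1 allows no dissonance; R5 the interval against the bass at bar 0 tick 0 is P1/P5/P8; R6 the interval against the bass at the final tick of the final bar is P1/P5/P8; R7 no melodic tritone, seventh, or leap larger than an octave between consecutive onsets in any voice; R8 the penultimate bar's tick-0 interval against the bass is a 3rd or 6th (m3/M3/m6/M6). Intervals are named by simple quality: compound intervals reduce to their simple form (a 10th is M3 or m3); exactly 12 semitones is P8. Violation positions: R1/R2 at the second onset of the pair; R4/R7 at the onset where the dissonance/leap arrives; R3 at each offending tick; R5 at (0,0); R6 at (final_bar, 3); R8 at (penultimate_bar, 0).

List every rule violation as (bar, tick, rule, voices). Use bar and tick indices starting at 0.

bar 0: v0=D3 v1=D4 downbeat P8
bar 1: v0=C3 v1=E3 downbeat M3
bar 2: v0=D3 v1=F3 downbeat m3
bar 3: v0=F3 v1=C4 downbeat P5
bar 4: v0=E3 v1=C4 downbeat m6
bar 5: v0=D3 v1=F3 downbeat m3
bar 6: v0=C3 v1=A3 downbeat M6
bar 7: v0=D3 v1=D4 downbeat P8
  -> R7 @ bar 1 tick 0 v(1,): D4->E3 leap 10st
  -> R2 @ bar 3 tick 0 v(0, 1): D3/F3 m3 -> F3/C4 P5 similar
  -> R2 @ bar 7 tick 0 v(0, 1): C3/A3 M6 -> D3/D4 P8 similar

(1, 0, R7, (1,))
(3, 0, R2, (0, 1))
(7, 0, R2, (0, 1))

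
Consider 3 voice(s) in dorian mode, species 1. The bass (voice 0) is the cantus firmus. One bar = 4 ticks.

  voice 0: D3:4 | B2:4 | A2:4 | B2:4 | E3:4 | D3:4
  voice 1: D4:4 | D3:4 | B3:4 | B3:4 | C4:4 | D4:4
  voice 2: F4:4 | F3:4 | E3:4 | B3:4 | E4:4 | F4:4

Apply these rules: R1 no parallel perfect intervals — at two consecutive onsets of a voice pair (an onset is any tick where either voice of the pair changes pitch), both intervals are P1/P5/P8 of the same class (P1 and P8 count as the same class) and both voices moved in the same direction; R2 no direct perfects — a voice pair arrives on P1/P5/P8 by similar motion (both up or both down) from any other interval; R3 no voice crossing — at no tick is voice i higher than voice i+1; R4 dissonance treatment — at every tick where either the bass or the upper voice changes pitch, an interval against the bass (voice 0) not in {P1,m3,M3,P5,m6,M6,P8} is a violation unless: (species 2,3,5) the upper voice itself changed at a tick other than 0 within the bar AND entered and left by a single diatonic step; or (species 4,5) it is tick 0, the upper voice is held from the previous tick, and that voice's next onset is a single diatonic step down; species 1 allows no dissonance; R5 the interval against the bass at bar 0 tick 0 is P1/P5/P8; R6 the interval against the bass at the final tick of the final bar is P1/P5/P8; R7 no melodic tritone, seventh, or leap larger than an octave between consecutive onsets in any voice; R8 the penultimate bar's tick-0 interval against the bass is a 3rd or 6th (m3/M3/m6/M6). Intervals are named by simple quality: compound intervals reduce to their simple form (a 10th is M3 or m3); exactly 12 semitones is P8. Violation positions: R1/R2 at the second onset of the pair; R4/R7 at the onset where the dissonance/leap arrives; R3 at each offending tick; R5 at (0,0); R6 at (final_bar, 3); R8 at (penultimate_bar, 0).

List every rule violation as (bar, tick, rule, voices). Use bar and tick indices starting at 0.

(0, 0, R5, (0, 2))
(1, 0, R4, (0, 2))
(2, 0, R2, (0, 2))
(2, 0, R3, (1, 2))
(2, 0, R4, (0, 1))
(2, 1, R3, (1, 2))
(2, 2, R3, (1, 2))
(2, 3, R3, (1, 2))
(3, 0, R2, (0, 2))
(4, 0, R1, (0, 2))
(4, 0, R8, (0, 2))
(5, 3, R6, (0, 2))

bar 0: v0=D3 v1=D4 v2=F4 downbeat m3
bar 1: v0=B2 v1=D3 v2=F3 downbeat TT
bar 2: v0=A2 v1=B3 v2=E3 downbeat P5
bar 3: v0=B2 v1=B3 v2=B3 downbeat P8
bar 4: v0=E3 v1=C4 v2=E4 downbeat P8
bar 5: v0=D3 v1=D4 v2=F4 downbeat m3
  -> R5 @ bar 0 tick 0 v(0, 2): opens on m3
  -> R4 @ bar 1 tick 0 v(0, 2): B2/F3 TT untreated
  -> R2 @ bar 2 tick 0 v(0, 2): B2/F3 TT -> A2/E3 P5 similar
  -> R3 @ bar 2 tick 0 v(1, 2): B3 above E3
  -> R4 @ bar 2 tick 0 v(0, 1): A2/B3 M2 untreated
  -> R3 @ bar 2 tick 1 v(1, 2): B3 above E3
  -> R3 @ bar 2 tick 2 v(1, 2): B3 above E3
  -> R3 @ bar 2 tick 3 v(1, 2): B3 above E3
  -> R2 @ bar 3 tick 0 v(0, 2): A2/E3 P5 -> B2/B3 P8 similar
  -> R1 @ bar 4 tick 0 v(0, 2): B2/B3 P8 -> E3/E4 P8 similar
  -> R8 @ bar 4 tick 0 v(0, 2): penult P8 not 3rd/6th
  -> R6 @ bar 5 tick 3 v(0, 2): closes on m3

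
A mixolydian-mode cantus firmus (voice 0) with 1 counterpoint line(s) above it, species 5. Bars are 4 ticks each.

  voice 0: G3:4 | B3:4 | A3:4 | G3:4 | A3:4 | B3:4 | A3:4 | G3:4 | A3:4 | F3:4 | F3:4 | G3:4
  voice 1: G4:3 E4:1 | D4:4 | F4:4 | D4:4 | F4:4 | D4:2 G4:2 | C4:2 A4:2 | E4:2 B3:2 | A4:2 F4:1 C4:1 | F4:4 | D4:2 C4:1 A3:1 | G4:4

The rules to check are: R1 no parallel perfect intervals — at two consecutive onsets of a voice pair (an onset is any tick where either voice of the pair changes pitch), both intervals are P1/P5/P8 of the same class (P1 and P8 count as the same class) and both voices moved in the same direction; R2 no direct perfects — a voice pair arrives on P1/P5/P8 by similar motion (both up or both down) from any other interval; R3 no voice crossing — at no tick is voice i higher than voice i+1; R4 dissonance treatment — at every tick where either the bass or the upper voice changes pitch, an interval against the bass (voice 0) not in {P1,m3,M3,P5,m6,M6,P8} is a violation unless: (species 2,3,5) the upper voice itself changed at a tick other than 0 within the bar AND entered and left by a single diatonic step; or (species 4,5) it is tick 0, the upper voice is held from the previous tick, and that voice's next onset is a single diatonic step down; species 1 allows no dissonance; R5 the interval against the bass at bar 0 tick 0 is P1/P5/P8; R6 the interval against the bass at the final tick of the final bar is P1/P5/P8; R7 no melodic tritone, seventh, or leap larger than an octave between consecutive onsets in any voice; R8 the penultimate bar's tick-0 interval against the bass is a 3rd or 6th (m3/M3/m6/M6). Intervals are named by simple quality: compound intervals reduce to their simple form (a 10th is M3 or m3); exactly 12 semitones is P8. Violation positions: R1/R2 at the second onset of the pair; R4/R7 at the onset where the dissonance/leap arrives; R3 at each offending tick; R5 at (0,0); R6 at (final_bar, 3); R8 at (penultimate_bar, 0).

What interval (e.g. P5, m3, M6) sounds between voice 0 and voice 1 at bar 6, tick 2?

voice 0=A3 voice 1=A4 -> P8

P8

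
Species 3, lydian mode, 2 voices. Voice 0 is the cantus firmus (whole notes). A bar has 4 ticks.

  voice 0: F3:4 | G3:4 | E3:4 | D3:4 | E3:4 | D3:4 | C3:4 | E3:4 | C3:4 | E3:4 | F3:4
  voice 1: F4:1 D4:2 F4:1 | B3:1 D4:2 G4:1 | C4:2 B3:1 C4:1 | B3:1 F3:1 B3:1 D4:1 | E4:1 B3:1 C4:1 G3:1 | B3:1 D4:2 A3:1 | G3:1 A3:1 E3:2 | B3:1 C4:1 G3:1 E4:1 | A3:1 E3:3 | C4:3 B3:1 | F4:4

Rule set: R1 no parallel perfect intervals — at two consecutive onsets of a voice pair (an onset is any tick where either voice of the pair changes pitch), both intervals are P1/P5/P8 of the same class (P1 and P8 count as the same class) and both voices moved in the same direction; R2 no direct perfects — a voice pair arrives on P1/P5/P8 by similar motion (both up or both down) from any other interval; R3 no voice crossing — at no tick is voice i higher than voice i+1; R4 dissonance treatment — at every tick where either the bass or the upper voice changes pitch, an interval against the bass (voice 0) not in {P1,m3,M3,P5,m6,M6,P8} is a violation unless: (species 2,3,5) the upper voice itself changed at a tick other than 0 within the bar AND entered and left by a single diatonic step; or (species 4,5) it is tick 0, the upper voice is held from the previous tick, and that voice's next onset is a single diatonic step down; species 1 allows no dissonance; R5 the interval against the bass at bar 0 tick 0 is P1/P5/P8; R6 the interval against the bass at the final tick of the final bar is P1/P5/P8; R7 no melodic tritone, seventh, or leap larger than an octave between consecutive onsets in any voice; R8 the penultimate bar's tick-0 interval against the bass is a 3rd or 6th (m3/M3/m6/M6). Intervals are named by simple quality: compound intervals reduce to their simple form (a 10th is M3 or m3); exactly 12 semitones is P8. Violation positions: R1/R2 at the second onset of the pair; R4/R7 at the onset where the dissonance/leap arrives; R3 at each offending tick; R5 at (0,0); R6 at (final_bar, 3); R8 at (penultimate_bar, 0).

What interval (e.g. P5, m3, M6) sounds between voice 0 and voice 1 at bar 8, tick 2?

voice 0=C3 voice 1=E3 -> M3

M3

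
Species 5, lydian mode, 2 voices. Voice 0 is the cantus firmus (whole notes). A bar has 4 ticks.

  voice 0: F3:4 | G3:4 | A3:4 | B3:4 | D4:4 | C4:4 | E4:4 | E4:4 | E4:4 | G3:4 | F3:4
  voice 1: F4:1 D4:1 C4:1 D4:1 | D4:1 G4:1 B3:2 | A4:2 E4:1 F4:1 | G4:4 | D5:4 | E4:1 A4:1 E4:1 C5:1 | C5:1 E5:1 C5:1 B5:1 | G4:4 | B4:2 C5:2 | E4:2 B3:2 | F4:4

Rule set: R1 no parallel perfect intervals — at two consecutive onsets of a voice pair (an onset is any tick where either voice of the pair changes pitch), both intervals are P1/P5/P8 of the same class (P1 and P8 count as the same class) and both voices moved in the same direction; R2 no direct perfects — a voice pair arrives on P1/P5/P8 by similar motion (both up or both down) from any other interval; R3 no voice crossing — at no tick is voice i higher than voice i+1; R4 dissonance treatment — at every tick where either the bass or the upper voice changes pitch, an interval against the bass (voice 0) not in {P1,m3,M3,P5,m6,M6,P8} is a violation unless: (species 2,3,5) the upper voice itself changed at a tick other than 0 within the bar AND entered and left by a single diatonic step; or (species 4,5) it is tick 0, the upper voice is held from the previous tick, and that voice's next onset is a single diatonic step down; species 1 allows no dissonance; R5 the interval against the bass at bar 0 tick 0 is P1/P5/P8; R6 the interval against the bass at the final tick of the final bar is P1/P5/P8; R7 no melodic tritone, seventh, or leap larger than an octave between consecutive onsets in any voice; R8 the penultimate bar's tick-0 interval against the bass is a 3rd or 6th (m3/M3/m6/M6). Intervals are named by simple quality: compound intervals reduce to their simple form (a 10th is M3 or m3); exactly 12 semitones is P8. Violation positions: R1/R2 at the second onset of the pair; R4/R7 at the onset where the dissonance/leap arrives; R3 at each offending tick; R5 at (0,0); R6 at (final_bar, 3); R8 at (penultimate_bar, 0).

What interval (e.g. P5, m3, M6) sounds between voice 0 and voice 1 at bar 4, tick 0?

voice 0=D4 voice 1=D5 -> P8

P8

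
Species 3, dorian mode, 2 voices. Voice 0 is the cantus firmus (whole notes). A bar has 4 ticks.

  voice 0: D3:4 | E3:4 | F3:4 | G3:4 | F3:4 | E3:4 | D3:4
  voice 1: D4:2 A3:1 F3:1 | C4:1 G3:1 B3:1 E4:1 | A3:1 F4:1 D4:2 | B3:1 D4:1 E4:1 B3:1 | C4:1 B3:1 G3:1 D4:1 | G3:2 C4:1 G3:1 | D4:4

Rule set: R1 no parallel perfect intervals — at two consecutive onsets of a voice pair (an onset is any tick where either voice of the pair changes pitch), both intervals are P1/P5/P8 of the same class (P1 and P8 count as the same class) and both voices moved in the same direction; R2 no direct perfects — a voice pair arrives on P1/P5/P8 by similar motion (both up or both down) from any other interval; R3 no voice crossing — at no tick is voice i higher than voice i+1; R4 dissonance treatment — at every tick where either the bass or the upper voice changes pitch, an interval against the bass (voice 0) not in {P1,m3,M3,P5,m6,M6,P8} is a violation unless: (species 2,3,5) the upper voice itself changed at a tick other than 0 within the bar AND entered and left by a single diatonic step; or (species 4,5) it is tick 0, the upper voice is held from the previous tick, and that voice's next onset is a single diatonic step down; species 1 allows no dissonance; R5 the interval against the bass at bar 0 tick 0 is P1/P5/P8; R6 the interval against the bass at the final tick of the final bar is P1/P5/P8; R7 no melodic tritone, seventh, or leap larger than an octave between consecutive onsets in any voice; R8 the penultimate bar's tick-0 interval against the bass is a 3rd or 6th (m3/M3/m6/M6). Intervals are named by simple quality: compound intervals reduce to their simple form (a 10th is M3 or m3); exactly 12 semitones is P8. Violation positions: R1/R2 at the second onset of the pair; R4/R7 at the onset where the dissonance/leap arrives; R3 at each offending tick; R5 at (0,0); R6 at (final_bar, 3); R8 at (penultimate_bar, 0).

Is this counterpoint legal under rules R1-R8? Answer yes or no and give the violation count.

bar 0: v0=D3 v1=D4 (P8)
bar 1: v0=E3 v1=C4 (m6)
bar 2: v0=F3 v1=A3 (M3)
bar 3: v0=G3 v1=B3 (M3)
bar 4: v0=F3 v1=C4 (P5)
bar 5: v0=E3 v1=G3 (m3)
bar 6: v0=D3 v1=D4 (P8)
  R4 @ bar4.1: F3/B3 TT untreated
  R4 @ bar4.2: F3/G3 M2 untreated

No (2 violations)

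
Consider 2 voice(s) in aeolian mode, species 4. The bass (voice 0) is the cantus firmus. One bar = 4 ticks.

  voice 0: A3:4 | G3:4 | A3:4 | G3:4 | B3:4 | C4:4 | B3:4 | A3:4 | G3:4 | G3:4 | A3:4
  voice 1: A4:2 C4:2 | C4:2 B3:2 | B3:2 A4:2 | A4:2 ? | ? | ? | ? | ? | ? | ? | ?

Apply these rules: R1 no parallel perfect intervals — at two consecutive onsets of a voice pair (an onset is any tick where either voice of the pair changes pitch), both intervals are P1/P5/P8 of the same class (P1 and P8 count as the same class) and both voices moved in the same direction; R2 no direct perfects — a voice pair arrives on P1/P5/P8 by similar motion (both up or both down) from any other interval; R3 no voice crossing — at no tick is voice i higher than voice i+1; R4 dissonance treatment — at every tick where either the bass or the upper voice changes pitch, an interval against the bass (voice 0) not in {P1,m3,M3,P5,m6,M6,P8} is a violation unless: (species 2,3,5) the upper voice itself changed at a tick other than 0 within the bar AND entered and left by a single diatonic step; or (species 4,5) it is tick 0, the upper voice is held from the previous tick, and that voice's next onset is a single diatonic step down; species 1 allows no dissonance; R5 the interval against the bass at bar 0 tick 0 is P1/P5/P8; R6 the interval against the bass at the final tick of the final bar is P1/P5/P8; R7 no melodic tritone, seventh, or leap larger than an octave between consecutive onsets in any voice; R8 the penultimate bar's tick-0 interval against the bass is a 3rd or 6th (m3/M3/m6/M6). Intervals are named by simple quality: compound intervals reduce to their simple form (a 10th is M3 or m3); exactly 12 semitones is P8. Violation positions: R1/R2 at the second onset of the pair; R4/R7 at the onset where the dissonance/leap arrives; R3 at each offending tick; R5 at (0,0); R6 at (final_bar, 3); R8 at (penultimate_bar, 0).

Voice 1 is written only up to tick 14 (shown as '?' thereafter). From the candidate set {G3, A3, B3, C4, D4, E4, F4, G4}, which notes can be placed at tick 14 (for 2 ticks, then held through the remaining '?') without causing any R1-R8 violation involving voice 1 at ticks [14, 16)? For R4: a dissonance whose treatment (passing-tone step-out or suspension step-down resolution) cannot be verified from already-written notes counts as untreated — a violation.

G3: violates R7
A3: violates R4
B3: violates R7
C4: violates R4
D4: legal
E4: legal
F4: violates R4
G4: legal

{D4, E4, G4}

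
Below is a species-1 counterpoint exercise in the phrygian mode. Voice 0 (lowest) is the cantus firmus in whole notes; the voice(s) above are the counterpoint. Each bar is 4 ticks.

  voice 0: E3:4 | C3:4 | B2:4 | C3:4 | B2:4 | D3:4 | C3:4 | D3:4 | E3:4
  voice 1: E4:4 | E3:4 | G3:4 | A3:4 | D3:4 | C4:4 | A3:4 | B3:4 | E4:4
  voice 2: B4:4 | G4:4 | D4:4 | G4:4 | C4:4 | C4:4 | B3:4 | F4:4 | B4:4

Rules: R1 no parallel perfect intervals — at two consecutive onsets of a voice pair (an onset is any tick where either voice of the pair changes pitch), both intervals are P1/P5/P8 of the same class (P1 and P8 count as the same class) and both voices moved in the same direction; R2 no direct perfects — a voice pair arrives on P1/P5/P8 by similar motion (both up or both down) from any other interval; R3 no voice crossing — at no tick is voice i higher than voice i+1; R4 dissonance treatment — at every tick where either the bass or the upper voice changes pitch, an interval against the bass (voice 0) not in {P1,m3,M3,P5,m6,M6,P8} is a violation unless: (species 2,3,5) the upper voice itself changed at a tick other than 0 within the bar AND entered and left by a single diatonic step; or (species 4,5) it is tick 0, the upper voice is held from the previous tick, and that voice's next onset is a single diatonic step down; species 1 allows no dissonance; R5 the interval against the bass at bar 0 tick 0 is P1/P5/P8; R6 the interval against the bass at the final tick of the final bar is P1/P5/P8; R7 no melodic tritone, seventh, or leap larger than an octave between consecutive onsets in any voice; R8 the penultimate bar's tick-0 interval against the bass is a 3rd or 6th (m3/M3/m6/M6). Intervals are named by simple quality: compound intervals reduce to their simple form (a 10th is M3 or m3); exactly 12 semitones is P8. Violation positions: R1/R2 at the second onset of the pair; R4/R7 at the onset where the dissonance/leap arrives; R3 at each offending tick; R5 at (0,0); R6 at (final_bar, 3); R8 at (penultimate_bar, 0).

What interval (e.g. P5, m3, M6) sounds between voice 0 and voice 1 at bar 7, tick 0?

M6

voice 0=D3 voice 1=B3 -> M6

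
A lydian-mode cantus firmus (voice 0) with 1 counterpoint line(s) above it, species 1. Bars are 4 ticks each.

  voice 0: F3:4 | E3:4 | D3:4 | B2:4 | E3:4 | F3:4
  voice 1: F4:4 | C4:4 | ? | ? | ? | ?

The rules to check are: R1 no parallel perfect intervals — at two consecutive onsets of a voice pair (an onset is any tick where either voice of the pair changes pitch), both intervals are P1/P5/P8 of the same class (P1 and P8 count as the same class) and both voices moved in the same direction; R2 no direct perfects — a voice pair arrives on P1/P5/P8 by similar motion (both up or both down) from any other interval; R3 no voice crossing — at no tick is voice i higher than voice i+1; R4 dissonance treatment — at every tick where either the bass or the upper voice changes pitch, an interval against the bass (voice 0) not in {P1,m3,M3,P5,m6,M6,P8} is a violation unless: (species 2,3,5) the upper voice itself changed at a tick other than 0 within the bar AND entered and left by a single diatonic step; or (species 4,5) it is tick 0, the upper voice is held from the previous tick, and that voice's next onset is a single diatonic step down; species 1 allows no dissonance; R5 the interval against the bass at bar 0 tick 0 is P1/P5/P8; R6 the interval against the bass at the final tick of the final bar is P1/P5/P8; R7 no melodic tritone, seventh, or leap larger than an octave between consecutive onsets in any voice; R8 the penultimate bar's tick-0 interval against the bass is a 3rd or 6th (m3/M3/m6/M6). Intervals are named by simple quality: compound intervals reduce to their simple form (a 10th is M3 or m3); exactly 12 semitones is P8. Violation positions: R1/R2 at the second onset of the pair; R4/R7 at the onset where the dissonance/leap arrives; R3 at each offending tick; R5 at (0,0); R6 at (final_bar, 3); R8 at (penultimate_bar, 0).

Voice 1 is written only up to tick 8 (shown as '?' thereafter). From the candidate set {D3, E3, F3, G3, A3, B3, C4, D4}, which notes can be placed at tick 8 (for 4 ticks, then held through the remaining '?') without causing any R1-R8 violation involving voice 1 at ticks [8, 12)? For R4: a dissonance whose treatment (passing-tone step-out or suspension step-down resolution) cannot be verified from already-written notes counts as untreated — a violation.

D3: violates R2,R7
E3: violates R4
F3: legal
G3: violates R4
A3: violates R2
B3: legal
C4: violates R4
D4: legal

{B3, D4, F3}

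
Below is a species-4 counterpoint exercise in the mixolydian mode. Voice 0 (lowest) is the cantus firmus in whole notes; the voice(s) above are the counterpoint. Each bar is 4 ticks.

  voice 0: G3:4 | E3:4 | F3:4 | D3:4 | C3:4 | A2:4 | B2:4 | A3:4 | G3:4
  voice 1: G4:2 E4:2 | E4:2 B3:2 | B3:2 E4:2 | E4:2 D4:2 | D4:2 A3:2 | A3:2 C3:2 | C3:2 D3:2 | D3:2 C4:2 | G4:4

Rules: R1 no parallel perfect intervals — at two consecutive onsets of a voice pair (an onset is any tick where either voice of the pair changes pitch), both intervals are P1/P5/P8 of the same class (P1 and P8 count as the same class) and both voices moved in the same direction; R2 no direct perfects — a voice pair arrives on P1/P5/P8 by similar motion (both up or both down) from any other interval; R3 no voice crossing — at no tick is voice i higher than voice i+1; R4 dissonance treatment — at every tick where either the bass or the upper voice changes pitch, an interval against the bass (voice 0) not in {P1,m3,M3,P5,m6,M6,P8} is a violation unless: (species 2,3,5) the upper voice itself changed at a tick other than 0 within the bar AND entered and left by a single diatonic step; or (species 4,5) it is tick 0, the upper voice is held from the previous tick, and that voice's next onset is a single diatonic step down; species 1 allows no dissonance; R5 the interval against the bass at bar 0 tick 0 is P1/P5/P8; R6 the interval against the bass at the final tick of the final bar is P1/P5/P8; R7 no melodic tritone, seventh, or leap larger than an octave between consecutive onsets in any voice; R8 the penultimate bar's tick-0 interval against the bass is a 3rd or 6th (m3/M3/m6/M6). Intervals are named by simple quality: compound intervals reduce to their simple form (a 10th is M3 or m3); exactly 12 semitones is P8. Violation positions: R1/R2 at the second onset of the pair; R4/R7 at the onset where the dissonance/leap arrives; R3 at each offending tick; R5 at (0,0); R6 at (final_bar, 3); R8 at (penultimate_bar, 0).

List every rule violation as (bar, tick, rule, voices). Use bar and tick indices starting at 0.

(2, 0, R4, (0, 1))
(2, 2, R4, (0, 1))
(4, 0, R4, (0, 1))
(6, 0, R4, (0, 1))
(7, 0, R3, (0, 1))
(7, 0, R7, (0,))
(7, 0, R8, (0, 1))
(7, 1, R3, (0, 1))
(7, 2, R7, (1,))

bar 0: v0=G3 v1=G4 downbeat P8
bar 1: v0=E3 v1=E4 downbeat P8
bar 2: v0=F3 v1=B3 downbeat TT
bar 3: v0=D3 v1=E4 downbeat M2
bar 4: v0=C3 v1=D4 downbeat M2
bar 5: v0=A2 v1=A3 downbeat P8
bar 6: v0=B2 v1=C3 downbeat m2
bar 7: v0=A3 v1=D3 downbeat P5
bar 8: v0=G3 v1=G4 downbeat P8
  -> R4 @ bar 2 tick 0 v(0, 1): F3/B3 TT untreated
  -> R4 @ bar 2 tick 2 v(0, 1): F3/E4 M7 untreated
  -> R4 @ bar 4 tick 0 v(0, 1): C3/D4 M2 untreated
  -> R4 @ bar 6 tick 0 v(0, 1): B2/C3 m2 untreated
  -> R3 @ bar 7 tick 0 v(0, 1): A3 above D3
  -> R7 @ bar 7 tick 0 v(0,): B2->A3 leap 10st
  -> R8 @ bar 7 tick 0 v(0, 1): penult P5 not 3rd/6th
  -> R3 @ bar 7 tick 1 v(0, 1): A3 above D3
  -> R7 @ bar 7 tick 2 v(1,): D3->C4 leap 10st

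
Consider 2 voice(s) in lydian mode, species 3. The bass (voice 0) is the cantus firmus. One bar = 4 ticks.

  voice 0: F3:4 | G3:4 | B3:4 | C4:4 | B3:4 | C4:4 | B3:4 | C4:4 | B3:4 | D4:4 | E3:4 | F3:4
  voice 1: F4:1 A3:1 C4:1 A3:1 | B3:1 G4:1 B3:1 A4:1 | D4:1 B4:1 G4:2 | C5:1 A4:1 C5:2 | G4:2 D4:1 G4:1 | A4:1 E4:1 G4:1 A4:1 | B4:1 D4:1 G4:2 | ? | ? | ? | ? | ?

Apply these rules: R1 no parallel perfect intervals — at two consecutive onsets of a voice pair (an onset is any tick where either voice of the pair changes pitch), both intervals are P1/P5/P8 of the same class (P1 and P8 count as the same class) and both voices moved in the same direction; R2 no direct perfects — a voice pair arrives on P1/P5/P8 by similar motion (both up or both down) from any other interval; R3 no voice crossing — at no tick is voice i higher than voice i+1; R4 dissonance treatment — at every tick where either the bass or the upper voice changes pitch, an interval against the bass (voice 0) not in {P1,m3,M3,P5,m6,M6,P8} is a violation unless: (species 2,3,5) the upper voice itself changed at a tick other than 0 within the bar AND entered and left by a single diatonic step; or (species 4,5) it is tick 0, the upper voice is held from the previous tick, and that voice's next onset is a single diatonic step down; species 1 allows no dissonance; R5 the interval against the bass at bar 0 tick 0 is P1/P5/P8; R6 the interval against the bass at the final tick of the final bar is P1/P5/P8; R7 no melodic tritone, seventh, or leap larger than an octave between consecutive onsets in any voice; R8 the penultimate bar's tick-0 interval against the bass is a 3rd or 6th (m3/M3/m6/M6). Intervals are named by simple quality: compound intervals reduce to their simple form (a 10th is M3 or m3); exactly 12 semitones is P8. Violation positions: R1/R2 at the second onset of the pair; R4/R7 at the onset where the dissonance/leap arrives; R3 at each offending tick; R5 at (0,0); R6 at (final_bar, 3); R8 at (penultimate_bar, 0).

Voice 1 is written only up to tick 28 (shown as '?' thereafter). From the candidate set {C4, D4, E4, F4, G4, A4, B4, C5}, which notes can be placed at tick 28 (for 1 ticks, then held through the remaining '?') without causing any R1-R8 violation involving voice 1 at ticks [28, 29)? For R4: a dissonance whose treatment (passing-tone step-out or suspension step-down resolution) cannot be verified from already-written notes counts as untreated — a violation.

{A4, C4, E4, G4}

C4: legal
D4: violates R4
E4: legal
F4: violates R4
G4: legal
A4: legal
B4: violates R4
C5: violates R2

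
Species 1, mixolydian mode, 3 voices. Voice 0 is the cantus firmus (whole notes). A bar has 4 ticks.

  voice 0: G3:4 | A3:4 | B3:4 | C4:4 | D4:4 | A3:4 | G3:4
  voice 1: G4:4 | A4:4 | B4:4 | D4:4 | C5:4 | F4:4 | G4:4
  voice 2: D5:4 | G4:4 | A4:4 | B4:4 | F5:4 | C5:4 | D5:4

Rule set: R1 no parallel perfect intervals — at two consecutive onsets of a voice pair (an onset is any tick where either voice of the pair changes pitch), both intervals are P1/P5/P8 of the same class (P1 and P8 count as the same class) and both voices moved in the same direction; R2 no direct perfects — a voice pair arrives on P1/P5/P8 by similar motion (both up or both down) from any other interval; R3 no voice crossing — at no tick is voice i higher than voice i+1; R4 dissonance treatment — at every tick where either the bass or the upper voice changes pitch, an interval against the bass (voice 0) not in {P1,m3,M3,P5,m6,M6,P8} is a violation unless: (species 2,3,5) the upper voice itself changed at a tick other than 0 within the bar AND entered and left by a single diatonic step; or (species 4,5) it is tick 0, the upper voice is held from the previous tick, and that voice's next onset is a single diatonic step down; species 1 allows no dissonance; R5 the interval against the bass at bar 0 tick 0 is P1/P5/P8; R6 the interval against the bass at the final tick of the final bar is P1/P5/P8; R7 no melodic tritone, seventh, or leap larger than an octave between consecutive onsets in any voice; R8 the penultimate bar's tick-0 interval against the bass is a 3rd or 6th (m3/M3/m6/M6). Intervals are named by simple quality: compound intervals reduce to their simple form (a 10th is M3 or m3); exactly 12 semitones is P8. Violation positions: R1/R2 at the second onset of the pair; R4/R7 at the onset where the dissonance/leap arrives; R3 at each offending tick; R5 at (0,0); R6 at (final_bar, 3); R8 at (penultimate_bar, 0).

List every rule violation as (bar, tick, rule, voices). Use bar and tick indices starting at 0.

bar 0: v0=G3 v1=G4 v2=D5 downbeat P5
bar 1: v0=A3 v1=A4 v2=G4 downbeat m7
bar 2: v0=B3 v1=B4 v2=A4 downbeat m7
bar 3: v0=C4 v1=D4 v2=B4 downbeat M7
bar 4: v0=D4 v1=C5 v2=F5 downbeat m3
bar 5: v0=A3 v1=F4 v2=C5 downbeat m3
bar 6: v0=G3 v1=G4 v2=D5 downbeat P5
  -> R1 @ bar 1 tick 0 v(0, 1): G3/G4 P8 -> A3/A4 P8 similar
  -> R3 @ bar 1 tick 0 v(1, 2): A4 above G4
  -> R4 @ bar 1 tick 0 v(0, 2): A3/G4 m7 untreated
  -> R3 @ bar 1 tick 1 v(1, 2): A4 above G4
  -> R3 @ bar 1 tick 2 v(1, 2): A4 above G4
  -> R3 @ bar 1 tick 3 v(1, 2): A4 above G4
  -> R1 @ bar 2 tick 0 v(0, 1): A3/A4 P8 -> B3/B4 P8 similar
  -> R3 @ bar 2 tick 0 v(1, 2): B4 above A4
  -> R4 @ bar 2 tick 0 v(0, 2): B3/A4 m7 untreated
  -> R3 @ bar 2 tick 1 v(1, 2): B4 above A4
  -> R3 @ bar 2 tick 2 v(1, 2): B4 above A4
  -> R3 @ bar 2 tick 3 v(1, 2): B4 above A4
  -> R4 @ bar 3 tick 0 v(0, 1): C4/D4 M2 untreated
  -> R4 @ bar 3 tick 0 v(0, 2): C4/B4 M7 untreated
  -> R4 @ bar 4 tick 0 v(0, 1): D4/C5 m7 untreated
  -> R7 @ bar 4 tick 0 v(1,): D4->C5 leap 10st
  -> R7 @ bar 4 tick 0 v(2,): B4->F5 leap 6st
  -> R2 @ bar 5 tick 0 v(1, 2): C5/F5 P4 -> F4/C5 P5 similar
  -> R1 @ bar 6 tick 0 v(1, 2): F4/C5 P5 -> G4/D5 P5 similar

(1, 0, R1, (0, 1))
(1, 0, R3, (1, 2))
(1, 0, R4, (0, 2))
(1, 1, R3, (1, 2))
(1, 2, R3, (1, 2))
(1, 3, R3, (1, 2))
(2, 0, R1, (0, 1))
(2, 0, R3, (1, 2))
(2, 0, R4, (0, 2))
(2, 1, R3, (1, 2))
(2, 2, R3, (1, 2))
(2, 3, R3, (1, 2))
(3, 0, R4, (0, 1))
(3, 0, R4, (0, 2))
(4, 0, R4, (0, 1))
(4, 0, R7, (1,))
(4, 0, R7, (2,))
(5, 0, R2, (1, 2))
(6, 0, R1, (1, 2))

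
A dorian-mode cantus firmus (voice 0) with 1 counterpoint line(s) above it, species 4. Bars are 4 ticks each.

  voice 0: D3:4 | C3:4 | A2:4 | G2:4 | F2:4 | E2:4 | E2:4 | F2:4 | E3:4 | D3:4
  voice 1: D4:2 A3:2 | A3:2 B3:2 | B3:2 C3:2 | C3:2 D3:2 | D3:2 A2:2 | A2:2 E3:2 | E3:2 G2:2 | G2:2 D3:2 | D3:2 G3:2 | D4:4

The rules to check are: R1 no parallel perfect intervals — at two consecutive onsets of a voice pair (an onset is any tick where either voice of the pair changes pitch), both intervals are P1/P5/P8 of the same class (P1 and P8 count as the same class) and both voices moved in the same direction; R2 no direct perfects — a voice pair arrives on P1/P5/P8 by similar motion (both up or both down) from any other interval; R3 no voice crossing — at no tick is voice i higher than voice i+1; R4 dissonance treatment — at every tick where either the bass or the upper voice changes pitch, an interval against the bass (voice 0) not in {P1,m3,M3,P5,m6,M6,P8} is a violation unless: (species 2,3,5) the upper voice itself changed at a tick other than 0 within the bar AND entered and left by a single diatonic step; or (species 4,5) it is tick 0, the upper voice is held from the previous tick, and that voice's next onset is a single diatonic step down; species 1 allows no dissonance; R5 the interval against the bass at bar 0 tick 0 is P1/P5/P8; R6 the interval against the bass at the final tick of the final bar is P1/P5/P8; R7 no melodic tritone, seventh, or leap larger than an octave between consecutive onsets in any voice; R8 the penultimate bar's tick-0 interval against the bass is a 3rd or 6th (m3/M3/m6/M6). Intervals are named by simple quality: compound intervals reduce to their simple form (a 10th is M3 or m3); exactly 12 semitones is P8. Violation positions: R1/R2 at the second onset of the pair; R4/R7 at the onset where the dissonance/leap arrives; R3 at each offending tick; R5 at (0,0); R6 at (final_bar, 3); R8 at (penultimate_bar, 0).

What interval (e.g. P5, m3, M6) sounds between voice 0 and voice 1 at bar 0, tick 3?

P5

voice 0=D3 voice 1=A3 -> P5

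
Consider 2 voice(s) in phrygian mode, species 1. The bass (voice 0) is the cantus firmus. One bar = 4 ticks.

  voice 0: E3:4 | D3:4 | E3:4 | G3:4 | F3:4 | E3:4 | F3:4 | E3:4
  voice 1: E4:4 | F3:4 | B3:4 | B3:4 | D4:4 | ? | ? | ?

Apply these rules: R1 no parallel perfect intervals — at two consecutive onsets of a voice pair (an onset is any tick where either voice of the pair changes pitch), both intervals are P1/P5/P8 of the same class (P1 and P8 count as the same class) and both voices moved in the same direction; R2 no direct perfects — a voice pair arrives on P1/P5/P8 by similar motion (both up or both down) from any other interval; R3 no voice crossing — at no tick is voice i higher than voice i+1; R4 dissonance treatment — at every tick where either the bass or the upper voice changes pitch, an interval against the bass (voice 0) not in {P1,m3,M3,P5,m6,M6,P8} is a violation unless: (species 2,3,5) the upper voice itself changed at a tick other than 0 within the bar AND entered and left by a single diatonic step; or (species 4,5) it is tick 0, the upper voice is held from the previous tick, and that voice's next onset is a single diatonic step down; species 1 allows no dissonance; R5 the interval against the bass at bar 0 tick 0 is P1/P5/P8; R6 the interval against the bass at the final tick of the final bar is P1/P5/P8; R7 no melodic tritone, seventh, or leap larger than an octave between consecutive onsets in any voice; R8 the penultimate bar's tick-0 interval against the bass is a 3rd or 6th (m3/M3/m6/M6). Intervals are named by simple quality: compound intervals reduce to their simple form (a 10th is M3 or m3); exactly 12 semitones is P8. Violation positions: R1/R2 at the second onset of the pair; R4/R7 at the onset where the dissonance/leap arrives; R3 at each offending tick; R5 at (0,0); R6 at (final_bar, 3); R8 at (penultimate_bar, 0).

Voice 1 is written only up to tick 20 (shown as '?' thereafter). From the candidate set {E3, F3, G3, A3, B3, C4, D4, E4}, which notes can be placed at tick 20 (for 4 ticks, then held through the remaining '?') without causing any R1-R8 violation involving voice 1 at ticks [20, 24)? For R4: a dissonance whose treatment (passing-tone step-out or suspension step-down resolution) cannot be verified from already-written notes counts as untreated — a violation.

E3: violates R2,R7
F3: violates R4
G3: legal
A3: violates R4
B3: violates R2
C4: legal
D4: violates R4
E4: legal

{C4, E4, G3}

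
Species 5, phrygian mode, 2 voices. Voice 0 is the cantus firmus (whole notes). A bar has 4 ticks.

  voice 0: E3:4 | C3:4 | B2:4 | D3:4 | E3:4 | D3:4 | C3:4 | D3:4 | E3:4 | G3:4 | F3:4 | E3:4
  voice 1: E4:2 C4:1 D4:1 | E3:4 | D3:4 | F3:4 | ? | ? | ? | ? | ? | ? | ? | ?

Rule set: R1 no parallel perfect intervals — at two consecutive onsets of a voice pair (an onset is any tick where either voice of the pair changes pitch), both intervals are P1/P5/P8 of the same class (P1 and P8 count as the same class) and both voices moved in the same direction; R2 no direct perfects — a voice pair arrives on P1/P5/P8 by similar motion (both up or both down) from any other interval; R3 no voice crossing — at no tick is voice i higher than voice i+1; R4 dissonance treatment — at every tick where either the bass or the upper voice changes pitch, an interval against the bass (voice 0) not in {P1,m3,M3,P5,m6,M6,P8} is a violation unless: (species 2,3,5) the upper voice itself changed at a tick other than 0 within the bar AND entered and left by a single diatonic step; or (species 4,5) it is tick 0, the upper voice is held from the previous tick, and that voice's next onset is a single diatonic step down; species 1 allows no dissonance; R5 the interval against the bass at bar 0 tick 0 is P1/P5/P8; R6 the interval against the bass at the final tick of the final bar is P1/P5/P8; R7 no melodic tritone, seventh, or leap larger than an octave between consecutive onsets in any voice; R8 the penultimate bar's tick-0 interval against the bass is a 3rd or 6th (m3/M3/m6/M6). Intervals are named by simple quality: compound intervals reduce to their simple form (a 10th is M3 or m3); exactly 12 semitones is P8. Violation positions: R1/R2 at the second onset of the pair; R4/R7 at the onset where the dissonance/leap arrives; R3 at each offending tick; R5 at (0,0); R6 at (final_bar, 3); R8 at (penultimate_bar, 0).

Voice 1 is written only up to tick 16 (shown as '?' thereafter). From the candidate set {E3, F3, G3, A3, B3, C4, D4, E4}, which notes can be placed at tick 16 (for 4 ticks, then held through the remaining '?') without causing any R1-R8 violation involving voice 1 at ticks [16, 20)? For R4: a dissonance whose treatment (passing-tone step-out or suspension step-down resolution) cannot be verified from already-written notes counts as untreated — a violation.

{C4, E3, G3}

E3: legal
F3: violates R4
G3: legal
A3: violates R4
B3: violates R2,R7
C4: legal
D4: violates R4
E4: violates R2,R7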